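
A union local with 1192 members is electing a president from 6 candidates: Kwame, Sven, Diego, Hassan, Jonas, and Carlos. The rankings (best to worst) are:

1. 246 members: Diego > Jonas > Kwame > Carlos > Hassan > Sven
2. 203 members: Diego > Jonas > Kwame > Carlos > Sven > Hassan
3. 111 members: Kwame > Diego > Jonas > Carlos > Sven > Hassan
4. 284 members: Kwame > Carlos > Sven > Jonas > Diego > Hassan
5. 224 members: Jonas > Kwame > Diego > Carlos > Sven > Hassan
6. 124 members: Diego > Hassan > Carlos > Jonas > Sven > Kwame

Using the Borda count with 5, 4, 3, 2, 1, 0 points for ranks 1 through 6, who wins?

Diego

Kwame: 246·3 + 203·3 + 111·5 + 284·5 + 224·4 + 124·0 = 4218
Sven: 246·0 + 203·1 + 111·1 + 284·3 + 224·1 + 124·1 = 1514
Diego: 246·5 + 203·5 + 111·4 + 284·1 + 224·3 + 124·5 = 4265
Hassan: 246·1 + 203·0 + 111·0 + 284·0 + 224·0 + 124·4 = 742
Jonas: 246·4 + 203·4 + 111·3 + 284·2 + 224·5 + 124·2 = 4065
Carlos: 246·2 + 203·2 + 111·2 + 284·4 + 224·2 + 124·3 = 3076
Diego has the highest Borda score (4265).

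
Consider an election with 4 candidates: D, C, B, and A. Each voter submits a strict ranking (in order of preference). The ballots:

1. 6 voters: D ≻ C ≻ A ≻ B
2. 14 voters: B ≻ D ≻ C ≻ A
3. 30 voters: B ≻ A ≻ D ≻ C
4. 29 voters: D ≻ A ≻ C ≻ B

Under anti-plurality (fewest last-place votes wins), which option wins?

Last-place votes: D 0, C 30, B 35, A 14.
D is ranked last by the fewest voters, so D wins.

D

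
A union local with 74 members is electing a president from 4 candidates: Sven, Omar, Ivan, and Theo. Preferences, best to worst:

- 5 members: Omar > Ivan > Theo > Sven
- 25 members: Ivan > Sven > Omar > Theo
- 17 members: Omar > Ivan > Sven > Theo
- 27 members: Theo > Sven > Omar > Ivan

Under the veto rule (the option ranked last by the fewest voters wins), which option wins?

Omar

Last-place votes: Sven 5, Omar 0, Ivan 27, Theo 42.
Omar is ranked last by the fewest voters, so Omar wins.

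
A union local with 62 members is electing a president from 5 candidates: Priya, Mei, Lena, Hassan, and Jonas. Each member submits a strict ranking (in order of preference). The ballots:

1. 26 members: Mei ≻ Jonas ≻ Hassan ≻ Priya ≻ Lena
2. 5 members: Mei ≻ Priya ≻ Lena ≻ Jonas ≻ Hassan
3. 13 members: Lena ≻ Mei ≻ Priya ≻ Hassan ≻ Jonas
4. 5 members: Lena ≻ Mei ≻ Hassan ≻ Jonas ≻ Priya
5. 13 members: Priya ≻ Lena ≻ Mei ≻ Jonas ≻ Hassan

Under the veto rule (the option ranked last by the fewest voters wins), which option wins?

Mei

Last-place votes: Priya 5, Mei 0, Lena 26, Hassan 18, Jonas 13.
Mei is ranked last by the fewest voters, so Mei wins.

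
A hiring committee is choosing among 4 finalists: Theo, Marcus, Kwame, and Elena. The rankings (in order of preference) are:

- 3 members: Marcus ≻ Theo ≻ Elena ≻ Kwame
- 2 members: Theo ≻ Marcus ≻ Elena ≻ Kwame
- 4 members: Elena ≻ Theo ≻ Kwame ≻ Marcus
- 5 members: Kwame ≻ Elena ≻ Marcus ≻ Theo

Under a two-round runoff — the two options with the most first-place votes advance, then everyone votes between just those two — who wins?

Elena

Round 1 first-place votes: Theo 2, Marcus 3, Kwame 5, Elena 4.
Kwame and Elena advance.
Runoff: Kwame is preferred to Elena by 5 voters; Elena by 9.
Elena wins the runoff.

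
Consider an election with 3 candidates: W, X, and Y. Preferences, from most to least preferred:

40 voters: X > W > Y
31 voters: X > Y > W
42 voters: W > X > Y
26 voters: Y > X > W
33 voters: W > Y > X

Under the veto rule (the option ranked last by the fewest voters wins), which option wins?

X

Last-place votes: W 57, X 33, Y 82.
X is ranked last by the fewest voters, so X wins.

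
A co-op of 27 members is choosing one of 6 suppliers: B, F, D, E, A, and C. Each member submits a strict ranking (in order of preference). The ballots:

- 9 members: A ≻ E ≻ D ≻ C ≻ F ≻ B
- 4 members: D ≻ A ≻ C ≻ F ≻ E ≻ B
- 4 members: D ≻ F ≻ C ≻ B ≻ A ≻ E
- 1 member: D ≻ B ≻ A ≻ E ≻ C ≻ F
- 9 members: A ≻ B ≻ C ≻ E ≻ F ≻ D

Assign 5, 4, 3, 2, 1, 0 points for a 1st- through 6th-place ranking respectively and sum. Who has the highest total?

B: 9·0 + 4·0 + 4·2 + 1·4 + 9·4 = 48
F: 9·1 + 4·2 + 4·4 + 1·0 + 9·1 = 42
D: 9·3 + 4·5 + 4·5 + 1·5 + 9·0 = 72
E: 9·4 + 4·1 + 4·0 + 1·2 + 9·2 = 60
A: 9·5 + 4·4 + 4·1 + 1·3 + 9·5 = 113
C: 9·2 + 4·3 + 4·3 + 1·1 + 9·3 = 70
A has the highest Borda score (113).

A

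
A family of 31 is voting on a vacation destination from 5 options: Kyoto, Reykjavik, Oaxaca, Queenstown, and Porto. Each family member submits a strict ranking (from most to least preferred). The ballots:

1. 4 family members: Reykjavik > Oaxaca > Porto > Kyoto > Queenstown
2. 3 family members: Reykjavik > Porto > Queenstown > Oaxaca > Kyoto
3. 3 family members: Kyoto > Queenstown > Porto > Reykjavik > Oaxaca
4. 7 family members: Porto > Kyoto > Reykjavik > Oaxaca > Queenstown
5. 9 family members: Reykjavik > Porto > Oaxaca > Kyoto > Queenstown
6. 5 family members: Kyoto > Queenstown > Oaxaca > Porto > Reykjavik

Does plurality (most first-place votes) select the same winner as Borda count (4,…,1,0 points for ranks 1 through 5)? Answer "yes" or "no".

no

Plurality — first-place votes: Kyoto 8, Reykjavik 16, Oaxaca 0, Queenstown 0, Porto 7. Winner: Reykjavik.
Borda — scores: Kyoto 66, Reykjavik 81, Oaxaca 50, Queenstown 30, Porto 83. Winner: Porto.
The two methods disagree.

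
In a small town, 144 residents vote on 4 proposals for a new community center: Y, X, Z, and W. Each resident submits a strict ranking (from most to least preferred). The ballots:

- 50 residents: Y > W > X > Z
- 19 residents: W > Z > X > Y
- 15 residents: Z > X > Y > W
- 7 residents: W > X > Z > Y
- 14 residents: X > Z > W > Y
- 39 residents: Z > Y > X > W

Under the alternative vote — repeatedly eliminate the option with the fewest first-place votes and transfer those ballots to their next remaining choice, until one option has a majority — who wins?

Round 1: Y 50, X 14, Z 54, W 26. Eliminate X.
Round 2: Y 50, Z 68, W 26. Eliminate W.
Round 3: Y 50, Z 94. Z has a majority.

Z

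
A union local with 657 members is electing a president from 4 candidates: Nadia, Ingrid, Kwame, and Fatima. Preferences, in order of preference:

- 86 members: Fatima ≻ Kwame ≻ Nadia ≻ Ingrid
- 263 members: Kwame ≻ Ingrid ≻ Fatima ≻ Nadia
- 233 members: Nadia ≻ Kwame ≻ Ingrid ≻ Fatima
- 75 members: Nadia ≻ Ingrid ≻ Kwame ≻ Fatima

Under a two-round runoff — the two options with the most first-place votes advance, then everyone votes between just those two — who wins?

Round 1 first-place votes: Nadia 308, Ingrid 0, Kwame 263, Fatima 86.
Nadia and Kwame advance.
Runoff: Nadia is preferred to Kwame by 308 voters; Kwame by 349.
Kwame wins the runoff.

Kwame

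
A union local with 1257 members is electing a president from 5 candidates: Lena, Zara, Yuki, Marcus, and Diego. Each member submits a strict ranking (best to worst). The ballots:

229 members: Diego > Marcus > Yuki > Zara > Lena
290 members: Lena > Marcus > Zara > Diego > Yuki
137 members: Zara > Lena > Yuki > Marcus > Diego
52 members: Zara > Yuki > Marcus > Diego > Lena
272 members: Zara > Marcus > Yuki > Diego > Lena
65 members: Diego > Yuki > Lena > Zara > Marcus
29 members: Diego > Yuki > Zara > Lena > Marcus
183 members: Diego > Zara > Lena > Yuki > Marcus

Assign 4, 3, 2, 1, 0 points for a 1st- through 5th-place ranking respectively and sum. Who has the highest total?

Zara

Lena: 229·0 + 290·4 + 137·3 + 52·0 + 272·0 + 65·2 + 29·1 + 183·2 = 2096
Zara: 229·1 + 290·2 + 137·4 + 52·4 + 272·4 + 65·1 + 29·2 + 183·3 = 3325
Yuki: 229·2 + 290·0 + 137·2 + 52·3 + 272·2 + 65·3 + 29·3 + 183·1 = 1897
Marcus: 229·3 + 290·3 + 137·1 + 52·2 + 272·3 + 65·0 + 29·0 + 183·0 = 2614
Diego: 229·4 + 290·1 + 137·0 + 52·1 + 272·1 + 65·4 + 29·4 + 183·4 = 2638
Zara has the highest Borda score (3325).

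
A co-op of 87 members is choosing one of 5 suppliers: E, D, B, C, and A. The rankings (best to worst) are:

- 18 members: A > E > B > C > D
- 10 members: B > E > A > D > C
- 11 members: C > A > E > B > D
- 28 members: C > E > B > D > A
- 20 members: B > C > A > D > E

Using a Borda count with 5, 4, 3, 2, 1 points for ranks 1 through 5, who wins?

C

E: 18·4 + 10·4 + 11·3 + 28·4 + 20·1 = 277
D: 18·1 + 10·2 + 11·1 + 28·2 + 20·2 = 145
B: 18·3 + 10·5 + 11·2 + 28·3 + 20·5 = 310
C: 18·2 + 10·1 + 11·5 + 28·5 + 20·4 = 321
A: 18·5 + 10·3 + 11·4 + 28·1 + 20·3 = 252
C has the highest Borda score (321).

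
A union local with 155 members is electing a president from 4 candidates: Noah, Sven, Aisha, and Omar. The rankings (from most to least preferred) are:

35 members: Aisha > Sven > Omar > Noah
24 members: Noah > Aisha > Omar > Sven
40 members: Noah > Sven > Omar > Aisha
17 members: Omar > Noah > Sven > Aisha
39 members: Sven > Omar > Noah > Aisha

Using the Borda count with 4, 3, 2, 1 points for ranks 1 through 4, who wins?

Sven

Noah: 35·1 + 24·4 + 40·4 + 17·3 + 39·2 = 420
Sven: 35·3 + 24·1 + 40·3 + 17·2 + 39·4 = 439
Aisha: 35·4 + 24·3 + 40·1 + 17·1 + 39·1 = 308
Omar: 35·2 + 24·2 + 40·2 + 17·4 + 39·3 = 383
Sven has the highest Borda score (439).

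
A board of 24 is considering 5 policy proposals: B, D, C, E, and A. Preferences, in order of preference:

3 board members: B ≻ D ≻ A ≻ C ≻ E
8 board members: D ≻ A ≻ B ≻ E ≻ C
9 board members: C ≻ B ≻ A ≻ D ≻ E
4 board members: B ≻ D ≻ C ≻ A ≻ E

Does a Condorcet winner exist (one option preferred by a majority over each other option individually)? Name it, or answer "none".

B vs D: 16–8 for B.
B vs C: 15–9 for B.
B vs E: 24–0 for B.
B vs A: 16–8 for B.
B beats every other option head-to-head.

B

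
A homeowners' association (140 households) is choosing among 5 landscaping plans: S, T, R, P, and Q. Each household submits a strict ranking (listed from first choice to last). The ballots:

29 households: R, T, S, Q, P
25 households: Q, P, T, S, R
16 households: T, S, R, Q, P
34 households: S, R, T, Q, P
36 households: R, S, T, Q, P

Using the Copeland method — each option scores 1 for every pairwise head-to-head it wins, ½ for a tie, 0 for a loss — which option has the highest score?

S

S: beats R, P, and Q; ties T → score 3.5.
T: beats P and Q; ties S; loses to R → score 2.5.
R: beats T, P, and Q; loses to S → score 3.
P: loses to S, T, R, and Q → score 0.
Q: beats P; loses to S, T, and R → score 1.
S has the best pairwise record.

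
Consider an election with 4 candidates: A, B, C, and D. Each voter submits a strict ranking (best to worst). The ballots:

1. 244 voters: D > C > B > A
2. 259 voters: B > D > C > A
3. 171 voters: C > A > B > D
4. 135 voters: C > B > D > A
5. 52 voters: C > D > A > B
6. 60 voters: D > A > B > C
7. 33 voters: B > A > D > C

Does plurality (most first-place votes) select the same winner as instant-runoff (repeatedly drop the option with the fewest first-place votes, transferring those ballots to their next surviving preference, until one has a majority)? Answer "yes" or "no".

Plurality — first-place votes: A 0, B 292, C 358, D 304. Winner: C.
Instant-runoff — R1 A 0, B 292, C 358, D 304 (A out); R2 B 292, C 358, D 304 (B out); R3 C 358, D 596 (D winner). Winner: D.
The two methods disagree.

no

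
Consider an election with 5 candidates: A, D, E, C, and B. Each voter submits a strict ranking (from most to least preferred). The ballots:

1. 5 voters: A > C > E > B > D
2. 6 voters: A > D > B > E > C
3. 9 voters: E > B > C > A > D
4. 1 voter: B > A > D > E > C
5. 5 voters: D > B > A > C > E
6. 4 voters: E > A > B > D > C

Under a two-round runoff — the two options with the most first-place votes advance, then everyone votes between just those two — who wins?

Round 1 first-place votes: A 11, D 5, E 13, C 0, B 1.
E and A advance.
Runoff: E is preferred to A by 13 voters; A by 17.
A wins the runoff.

A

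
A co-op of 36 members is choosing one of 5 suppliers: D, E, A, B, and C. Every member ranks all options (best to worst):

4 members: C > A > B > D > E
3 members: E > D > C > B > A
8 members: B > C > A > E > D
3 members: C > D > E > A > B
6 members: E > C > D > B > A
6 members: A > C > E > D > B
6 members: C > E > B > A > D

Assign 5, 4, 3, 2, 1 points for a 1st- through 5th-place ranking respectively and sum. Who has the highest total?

D: 4·2 + 3·4 + 8·1 + 3·4 + 6·3 + 6·2 + 6·1 = 76
E: 4·1 + 3·5 + 8·2 + 3·3 + 6·5 + 6·3 + 6·4 = 116
A: 4·4 + 3·1 + 8·3 + 3·2 + 6·1 + 6·5 + 6·2 = 97
B: 4·3 + 3·2 + 8·5 + 3·1 + 6·2 + 6·1 + 6·3 = 97
C: 4·5 + 3·3 + 8·4 + 3·5 + 6·4 + 6·4 + 6·5 = 154
C has the highest Borda score (154).

C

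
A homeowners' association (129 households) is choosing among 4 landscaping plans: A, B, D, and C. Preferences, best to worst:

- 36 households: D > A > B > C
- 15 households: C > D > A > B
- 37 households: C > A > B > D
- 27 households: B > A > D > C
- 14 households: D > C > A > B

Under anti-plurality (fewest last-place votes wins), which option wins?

A

Last-place votes: A 0, B 29, D 37, C 63.
A is ranked last by the fewest voters, so A wins.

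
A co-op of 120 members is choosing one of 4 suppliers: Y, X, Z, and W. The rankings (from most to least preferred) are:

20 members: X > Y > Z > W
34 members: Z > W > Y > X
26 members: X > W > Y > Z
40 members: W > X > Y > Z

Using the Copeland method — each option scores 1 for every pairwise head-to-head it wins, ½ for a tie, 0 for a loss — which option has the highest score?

Y: beats Z; loses to X and W → score 1.
X: beats Y and Z; loses to W → score 2.
Z: loses to Y, X, and W → score 0.
W: beats Y, X, and Z → score 3.
W has the best pairwise record.

W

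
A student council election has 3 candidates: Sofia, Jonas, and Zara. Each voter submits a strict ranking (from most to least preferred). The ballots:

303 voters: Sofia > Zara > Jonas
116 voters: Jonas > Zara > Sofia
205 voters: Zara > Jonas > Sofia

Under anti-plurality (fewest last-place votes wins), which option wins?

Zara

Last-place votes: Sofia 321, Jonas 303, Zara 0.
Zara is ranked last by the fewest voters, so Zara wins.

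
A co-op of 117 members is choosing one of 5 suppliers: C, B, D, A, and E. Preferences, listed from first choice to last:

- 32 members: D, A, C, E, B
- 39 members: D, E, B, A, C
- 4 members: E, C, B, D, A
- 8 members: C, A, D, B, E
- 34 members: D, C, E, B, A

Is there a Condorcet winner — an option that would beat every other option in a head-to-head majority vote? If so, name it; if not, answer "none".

D vs C: 105–12 for D.
D vs B: 113–4 for D.
D vs A: 109–8 for D.
D vs E: 113–4 for D.
D beats every other option head-to-head.

D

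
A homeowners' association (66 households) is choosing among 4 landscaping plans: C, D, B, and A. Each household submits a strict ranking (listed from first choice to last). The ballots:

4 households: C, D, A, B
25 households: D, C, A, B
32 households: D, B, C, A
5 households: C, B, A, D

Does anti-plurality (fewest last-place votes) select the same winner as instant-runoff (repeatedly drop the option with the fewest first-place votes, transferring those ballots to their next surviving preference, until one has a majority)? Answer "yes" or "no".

Anti-plurality — last-place votes: C 0, D 5, B 29, A 32. Winner: C.
Instant-runoff — R1 C 9, D 57, B 0, A 0 (D winner). Winner: D.
The two methods disagree.

no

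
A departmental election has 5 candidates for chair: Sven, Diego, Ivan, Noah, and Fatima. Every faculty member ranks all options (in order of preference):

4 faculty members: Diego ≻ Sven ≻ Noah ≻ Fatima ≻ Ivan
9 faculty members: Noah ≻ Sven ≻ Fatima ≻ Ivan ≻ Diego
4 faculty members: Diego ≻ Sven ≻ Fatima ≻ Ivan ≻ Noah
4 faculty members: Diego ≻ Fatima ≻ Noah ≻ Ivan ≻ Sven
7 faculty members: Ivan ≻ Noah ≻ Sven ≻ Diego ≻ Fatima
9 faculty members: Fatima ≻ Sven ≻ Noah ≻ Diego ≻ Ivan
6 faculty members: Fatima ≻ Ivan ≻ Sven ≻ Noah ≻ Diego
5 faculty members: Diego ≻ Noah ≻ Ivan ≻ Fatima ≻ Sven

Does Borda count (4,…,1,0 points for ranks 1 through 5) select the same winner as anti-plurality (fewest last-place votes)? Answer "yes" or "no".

Borda — scores: Sven 104, Diego 84, Ivan 73, Noah 112, Fatima 107. Winner: Noah.
Anti-plurality — last-place votes: Sven 9, Diego 15, Ivan 13, Noah 4, Fatima 7. Winner: Noah.
The two methods agree.

yes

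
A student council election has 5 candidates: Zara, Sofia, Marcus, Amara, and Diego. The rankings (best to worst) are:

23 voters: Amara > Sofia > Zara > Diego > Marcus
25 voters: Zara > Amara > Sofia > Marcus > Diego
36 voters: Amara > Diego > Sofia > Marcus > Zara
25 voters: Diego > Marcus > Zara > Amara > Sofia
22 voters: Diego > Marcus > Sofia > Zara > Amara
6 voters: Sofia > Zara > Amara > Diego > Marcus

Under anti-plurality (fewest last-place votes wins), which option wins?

Amara

Last-place votes: Zara 36, Sofia 25, Marcus 29, Amara 22, Diego 25.
Amara is ranked last by the fewest voters, so Amara wins.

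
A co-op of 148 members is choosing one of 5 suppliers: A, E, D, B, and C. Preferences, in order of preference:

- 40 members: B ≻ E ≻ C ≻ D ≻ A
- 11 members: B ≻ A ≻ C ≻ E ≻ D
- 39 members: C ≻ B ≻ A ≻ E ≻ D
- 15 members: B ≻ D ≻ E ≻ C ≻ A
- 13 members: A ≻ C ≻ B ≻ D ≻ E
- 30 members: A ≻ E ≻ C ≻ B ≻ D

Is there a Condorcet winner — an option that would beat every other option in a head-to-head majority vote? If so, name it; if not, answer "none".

none

Checking pairwise contests:
B beats A 105–43.
A beats E 93–55.
A beats D 93–55.
C beats B 82–66.
E beats C 85–63.
Every option loses at least one head-to-head, so there is no Condorcet winner.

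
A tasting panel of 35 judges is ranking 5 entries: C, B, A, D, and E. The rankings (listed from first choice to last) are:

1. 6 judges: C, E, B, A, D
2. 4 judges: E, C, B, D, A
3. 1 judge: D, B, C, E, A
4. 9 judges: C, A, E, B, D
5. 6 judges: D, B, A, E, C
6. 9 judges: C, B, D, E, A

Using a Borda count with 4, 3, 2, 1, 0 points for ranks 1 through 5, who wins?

C: 6·4 + 4·3 + 1·2 + 9·4 + 6·0 + 9·4 = 110
B: 6·2 + 4·2 + 1·3 + 9·1 + 6·3 + 9·3 = 77
A: 6·1 + 4·0 + 1·0 + 9·3 + 6·2 + 9·0 = 45
D: 6·0 + 4·1 + 1·4 + 9·0 + 6·4 + 9·2 = 50
E: 6·3 + 4·4 + 1·1 + 9·2 + 6·1 + 9·1 = 68
C has the highest Borda score (110).

C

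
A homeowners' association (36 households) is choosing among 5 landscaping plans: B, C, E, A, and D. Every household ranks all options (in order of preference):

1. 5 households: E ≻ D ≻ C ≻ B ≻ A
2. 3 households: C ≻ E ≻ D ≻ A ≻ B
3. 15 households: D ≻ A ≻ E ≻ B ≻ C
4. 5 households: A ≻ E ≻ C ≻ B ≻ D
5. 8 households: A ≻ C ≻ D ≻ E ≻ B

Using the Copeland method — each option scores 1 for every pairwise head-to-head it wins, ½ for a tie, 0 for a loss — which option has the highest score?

D

B: loses to C, E, A, and D → score 0.
C: beats B; loses to E, A, and D → score 1.
E: beats B and C; loses to A and D → score 2.
A: beats B, C, and E; loses to D → score 3.
D: beats B, C, E, and A → score 4.
D has the best pairwise record.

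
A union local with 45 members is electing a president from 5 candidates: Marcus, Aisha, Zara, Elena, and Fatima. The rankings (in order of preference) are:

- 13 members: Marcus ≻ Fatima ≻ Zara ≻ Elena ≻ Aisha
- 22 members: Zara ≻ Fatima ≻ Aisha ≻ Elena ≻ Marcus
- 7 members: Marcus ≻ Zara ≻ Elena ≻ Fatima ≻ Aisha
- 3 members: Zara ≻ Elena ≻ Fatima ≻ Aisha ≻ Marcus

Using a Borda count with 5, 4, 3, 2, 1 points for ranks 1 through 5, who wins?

Zara

Marcus: 13·5 + 22·1 + 7·5 + 3·1 = 125
Aisha: 13·1 + 22·3 + 7·1 + 3·2 = 92
Zara: 13·3 + 22·5 + 7·4 + 3·5 = 192
Elena: 13·2 + 22·2 + 7·3 + 3·4 = 103
Fatima: 13·4 + 22·4 + 7·2 + 3·3 = 163
Zara has the highest Borda score (192).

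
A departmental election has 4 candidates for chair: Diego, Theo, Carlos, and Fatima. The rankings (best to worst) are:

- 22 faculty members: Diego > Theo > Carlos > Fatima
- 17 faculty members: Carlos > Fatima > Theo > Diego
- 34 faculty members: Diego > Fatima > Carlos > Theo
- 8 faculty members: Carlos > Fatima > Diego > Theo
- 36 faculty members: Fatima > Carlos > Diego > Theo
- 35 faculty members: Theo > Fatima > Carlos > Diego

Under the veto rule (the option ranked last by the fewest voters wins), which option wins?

Carlos

Last-place votes: Diego 52, Theo 78, Carlos 0, Fatima 22.
Carlos is ranked last by the fewest voters, so Carlos wins.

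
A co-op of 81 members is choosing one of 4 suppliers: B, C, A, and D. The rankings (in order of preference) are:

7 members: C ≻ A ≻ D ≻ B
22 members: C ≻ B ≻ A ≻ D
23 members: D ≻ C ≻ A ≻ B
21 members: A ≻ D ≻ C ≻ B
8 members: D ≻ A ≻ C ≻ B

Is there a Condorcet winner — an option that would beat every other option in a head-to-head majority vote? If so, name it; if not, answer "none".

Checking pairwise contests:
C beats B 81–0.
D beats C 52–29.
C beats A 52–29.
A beats D 50–31.
Every option loses at least one head-to-head, so there is no Condorcet winner.

none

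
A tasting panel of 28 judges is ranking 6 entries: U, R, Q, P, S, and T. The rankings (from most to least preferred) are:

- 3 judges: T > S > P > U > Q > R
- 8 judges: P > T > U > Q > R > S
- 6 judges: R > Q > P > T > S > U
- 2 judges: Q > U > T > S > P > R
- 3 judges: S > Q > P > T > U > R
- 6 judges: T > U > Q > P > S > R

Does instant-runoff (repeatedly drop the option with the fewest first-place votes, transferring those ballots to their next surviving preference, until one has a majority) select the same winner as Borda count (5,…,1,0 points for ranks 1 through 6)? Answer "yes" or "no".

Instant-runoff — R1 U 0, R 6, Q 2, P 8, S 3, T 9 (U out); R2 R 6, Q 2, P 8, S 3, T 9 (Q out); R3 R 6, P 8, S 3, T 11 (S out); R4 R 6, P 11, T 11 (R out); R5 P 17, T 11 (P winner). Winner: P.
Borda — scores: U 65, R 38, Q 83, P 90, S 43, T 101. Winner: T.
The two methods disagree.

no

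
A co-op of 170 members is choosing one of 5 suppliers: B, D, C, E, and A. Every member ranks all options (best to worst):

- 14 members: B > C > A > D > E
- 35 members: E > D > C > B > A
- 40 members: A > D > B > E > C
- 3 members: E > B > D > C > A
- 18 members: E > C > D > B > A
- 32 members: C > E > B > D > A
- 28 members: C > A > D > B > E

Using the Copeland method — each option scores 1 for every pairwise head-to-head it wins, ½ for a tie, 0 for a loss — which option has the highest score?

B: beats A; loses to D, C, and E → score 1.
D: beats B and A; loses to C and E → score 2.
C: beats B, D, and A; loses to E → score 3.
E: beats B, D, C, and A → score 4.
A: loses to B, D, C, and E → score 0.
E has the best pairwise record.

E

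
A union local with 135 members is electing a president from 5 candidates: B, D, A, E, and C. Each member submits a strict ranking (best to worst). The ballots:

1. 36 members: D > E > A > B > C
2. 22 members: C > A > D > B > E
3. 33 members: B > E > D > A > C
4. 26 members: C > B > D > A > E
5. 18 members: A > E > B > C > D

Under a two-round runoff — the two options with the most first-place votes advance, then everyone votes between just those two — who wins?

Round 1 first-place votes: B 33, D 36, A 18, E 0, C 48.
C and D advance.
Runoff: C is preferred to D by 66 voters; D by 69.
D wins the runoff.

D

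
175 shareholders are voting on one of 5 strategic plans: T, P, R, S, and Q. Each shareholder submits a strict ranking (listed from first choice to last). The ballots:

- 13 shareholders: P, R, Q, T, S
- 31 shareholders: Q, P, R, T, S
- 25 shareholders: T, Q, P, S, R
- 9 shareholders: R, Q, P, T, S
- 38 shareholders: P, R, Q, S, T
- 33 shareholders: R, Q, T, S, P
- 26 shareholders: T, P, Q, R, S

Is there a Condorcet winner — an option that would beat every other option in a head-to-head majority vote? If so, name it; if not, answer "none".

Checking pairwise contests:
P beats T 91–84.
Q beats P 98–77.
P beats R 133–42.
T beats S 137–38.
R beats Q 93–82.
Every option loses at least one head-to-head, so there is no Condorcet winner.

none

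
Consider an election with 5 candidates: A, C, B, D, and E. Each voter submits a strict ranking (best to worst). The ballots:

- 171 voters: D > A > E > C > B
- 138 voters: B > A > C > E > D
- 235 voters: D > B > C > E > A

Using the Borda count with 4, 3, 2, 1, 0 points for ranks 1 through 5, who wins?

A: 171·3 + 138·3 + 235·0 = 927
C: 171·1 + 138·2 + 235·2 = 917
B: 171·0 + 138·4 + 235·3 = 1257
D: 171·4 + 138·0 + 235·4 = 1624
E: 171·2 + 138·1 + 235·1 = 715
D has the highest Borda score (1624).

D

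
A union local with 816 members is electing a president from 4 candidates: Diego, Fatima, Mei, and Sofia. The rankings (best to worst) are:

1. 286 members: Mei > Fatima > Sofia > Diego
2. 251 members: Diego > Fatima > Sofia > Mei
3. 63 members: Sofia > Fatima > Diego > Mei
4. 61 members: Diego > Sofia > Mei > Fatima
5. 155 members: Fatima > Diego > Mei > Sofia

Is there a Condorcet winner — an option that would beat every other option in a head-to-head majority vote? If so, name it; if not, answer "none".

Fatima vs Diego: 504–312 for Fatima.
Fatima vs Mei: 469–347 for Fatima.
Fatima vs Sofia: 692–124 for Fatima.
Fatima beats every other option head-to-head.

Fatima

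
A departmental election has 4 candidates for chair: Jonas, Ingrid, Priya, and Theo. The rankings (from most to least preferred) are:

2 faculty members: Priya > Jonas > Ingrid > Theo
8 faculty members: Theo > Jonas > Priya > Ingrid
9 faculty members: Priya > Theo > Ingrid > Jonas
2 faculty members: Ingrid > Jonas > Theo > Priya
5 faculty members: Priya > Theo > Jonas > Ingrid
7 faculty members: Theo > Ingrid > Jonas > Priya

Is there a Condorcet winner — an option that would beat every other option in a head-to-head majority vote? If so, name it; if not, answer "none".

Theo vs Jonas: 29–4 for Theo.
Theo vs Ingrid: 29–4 for Theo.
Theo vs Priya: 17–16 for Theo.
Theo beats every other option head-to-head.

Theo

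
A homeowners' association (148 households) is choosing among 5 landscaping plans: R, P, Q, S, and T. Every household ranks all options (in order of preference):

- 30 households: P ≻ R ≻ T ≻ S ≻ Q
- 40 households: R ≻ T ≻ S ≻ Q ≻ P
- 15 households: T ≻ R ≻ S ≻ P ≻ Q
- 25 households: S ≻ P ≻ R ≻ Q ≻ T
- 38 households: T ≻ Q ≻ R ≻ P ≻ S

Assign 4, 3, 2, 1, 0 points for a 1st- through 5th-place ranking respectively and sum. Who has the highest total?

R: 30·3 + 40·4 + 15·3 + 25·2 + 38·2 = 421
P: 30·4 + 40·0 + 15·1 + 25·3 + 38·1 = 248
Q: 30·0 + 40·1 + 15·0 + 25·1 + 38·3 = 179
S: 30·1 + 40·2 + 15·2 + 25·4 + 38·0 = 240
T: 30·2 + 40·3 + 15·4 + 25·0 + 38·4 = 392
R has the highest Borda score (421).

R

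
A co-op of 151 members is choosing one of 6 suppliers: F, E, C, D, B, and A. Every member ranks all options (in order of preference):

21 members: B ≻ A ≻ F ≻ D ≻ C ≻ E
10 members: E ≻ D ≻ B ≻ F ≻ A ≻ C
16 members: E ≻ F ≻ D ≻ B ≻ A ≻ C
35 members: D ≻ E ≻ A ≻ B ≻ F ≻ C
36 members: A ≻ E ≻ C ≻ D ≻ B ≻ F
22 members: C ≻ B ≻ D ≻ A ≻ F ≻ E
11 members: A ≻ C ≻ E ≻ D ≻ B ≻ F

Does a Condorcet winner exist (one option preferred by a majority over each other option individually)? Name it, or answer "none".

D vs F: 114–37 for D.
D vs E: 78–73 for D.
D vs C: 82–69 for D.
D vs B: 108–43 for D.
D vs A: 83–68 for D.
D beats every other option head-to-head.

D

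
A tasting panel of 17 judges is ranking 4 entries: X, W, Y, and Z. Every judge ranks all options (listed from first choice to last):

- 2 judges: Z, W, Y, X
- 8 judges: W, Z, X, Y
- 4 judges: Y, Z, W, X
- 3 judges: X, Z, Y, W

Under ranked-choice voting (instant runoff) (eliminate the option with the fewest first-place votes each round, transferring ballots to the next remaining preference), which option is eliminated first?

Round 1: X 3, W 8, Y 4, Z 2. Eliminate Z.

Z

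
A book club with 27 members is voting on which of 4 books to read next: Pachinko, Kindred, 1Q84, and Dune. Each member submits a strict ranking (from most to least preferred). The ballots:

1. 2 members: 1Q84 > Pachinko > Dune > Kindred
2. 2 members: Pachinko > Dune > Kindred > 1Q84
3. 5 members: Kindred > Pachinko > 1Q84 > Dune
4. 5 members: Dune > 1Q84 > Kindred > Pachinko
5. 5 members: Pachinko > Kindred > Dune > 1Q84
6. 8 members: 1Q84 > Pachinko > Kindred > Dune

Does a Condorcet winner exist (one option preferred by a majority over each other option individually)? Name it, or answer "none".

1Q84 vs Pachinko: 15–12 for 1Q84.
1Q84 vs Kindred: 15–12 for 1Q84.
1Q84 vs Dune: 15–12 for 1Q84.
1Q84 beats every other option head-to-head.

1Q84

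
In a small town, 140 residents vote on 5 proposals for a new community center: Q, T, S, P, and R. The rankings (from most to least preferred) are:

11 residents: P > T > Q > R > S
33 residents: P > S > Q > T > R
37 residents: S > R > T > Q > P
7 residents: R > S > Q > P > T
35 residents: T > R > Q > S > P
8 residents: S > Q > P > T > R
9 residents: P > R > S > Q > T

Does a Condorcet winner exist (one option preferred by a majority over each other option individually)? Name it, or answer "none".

S

S vs Q: 94–46 for S.
S vs T: 94–46 for S.
S vs P: 87–53 for S.
S vs R: 78–62 for S.
S beats every other option head-to-head.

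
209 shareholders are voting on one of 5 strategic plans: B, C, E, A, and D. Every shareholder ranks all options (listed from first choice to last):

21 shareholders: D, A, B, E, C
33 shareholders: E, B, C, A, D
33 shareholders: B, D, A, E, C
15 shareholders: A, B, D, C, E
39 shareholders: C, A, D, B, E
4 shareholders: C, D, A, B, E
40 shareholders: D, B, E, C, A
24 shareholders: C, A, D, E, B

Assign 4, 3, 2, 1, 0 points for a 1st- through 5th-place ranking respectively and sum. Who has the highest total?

D

B: 21·2 + 33·3 + 33·4 + 15·3 + 39·1 + 4·1 + 40·3 + 24·0 = 481
C: 21·0 + 33·2 + 33·0 + 15·1 + 39·4 + 4·4 + 40·1 + 24·4 = 389
E: 21·1 + 33·4 + 33·1 + 15·0 + 39·0 + 4·0 + 40·2 + 24·1 = 290
A: 21·3 + 33·1 + 33·2 + 15·4 + 39·3 + 4·2 + 40·0 + 24·3 = 419
D: 21·4 + 33·0 + 33·3 + 15·2 + 39·2 + 4·3 + 40·4 + 24·2 = 511
D has the highest Borda score (511).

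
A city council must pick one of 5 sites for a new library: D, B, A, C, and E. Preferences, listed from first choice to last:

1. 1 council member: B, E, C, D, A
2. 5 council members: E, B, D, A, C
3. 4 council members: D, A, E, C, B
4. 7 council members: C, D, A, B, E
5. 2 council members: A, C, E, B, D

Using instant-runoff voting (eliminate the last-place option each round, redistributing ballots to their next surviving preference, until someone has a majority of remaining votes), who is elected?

E

Round 1: D 4, B 1, A 2, C 7, E 5. Eliminate B.
Round 2: D 4, A 2, C 7, E 6. Eliminate A.
Round 3: D 4, C 9, E 6. Eliminate D.
Round 4: C 9, E 10. E has a majority.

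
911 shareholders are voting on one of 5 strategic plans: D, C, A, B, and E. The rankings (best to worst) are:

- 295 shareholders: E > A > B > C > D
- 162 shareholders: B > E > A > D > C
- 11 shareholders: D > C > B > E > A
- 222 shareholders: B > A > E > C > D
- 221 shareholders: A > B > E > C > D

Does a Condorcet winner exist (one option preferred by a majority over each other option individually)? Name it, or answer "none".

none

Checking pairwise contests:
C beats D 738–173.
A beats C 900–11.
E beats A 468–443.
A beats B 516–395.
B beats E 616–295.
Every option loses at least one head-to-head, so there is no Condorcet winner.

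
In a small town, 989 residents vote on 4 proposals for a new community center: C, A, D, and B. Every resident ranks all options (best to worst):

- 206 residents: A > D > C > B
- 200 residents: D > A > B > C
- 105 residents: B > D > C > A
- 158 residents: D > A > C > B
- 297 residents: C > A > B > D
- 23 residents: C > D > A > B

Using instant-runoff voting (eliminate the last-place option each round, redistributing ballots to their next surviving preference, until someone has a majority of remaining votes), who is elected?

Round 1: C 320, A 206, D 358, B 105. Eliminate B.
Round 2: C 320, A 206, D 463. Eliminate A.
Round 3: C 320, D 669. D has a majority.

D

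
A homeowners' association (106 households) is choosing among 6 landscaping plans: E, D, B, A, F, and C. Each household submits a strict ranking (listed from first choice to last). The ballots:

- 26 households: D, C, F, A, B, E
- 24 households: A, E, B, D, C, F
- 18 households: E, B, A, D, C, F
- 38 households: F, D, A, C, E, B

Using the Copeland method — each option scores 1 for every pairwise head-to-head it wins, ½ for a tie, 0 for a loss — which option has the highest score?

D

E: beats B; loses to D, A, F, and C → score 1.
D: beats E, B, A, F, and C → score 5.
B: loses to E, D, A, F, and C → score 0.
A: beats E, B, and C; loses to D and F → score 3.
F: beats E, B, and A; loses to D and C → score 3.
C: beats E, B, and F; loses to D and A → score 3.
D has the best pairwise record.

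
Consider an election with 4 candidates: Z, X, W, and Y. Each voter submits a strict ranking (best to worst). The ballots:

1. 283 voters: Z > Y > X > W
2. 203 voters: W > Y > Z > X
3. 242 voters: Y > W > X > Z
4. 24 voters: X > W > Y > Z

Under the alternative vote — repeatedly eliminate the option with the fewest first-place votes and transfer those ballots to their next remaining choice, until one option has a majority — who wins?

Round 1: Z 283, X 24, W 203, Y 242. Eliminate X.
Round 2: Z 283, W 227, Y 242. Eliminate W.
Round 3: Z 283, Y 469. Y has a majority.

Y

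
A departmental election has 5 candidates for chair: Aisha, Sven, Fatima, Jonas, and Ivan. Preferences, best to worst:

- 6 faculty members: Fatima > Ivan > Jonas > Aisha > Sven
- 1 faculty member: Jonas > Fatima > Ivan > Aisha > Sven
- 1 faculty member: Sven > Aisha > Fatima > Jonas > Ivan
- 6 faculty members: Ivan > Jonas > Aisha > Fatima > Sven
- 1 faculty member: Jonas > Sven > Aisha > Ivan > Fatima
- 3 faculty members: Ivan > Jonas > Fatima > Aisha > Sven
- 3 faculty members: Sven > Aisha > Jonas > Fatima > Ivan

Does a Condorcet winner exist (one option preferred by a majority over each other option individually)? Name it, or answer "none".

Checking pairwise contests:
Jonas beats Aisha 17–4.
Aisha beats Sven 16–5.
Aisha beats Fatima 11–10.
Ivan beats Jonas 15–6.
Fatima beats Ivan 11–10.
Every option loses at least one head-to-head, so there is no Condorcet winner.

none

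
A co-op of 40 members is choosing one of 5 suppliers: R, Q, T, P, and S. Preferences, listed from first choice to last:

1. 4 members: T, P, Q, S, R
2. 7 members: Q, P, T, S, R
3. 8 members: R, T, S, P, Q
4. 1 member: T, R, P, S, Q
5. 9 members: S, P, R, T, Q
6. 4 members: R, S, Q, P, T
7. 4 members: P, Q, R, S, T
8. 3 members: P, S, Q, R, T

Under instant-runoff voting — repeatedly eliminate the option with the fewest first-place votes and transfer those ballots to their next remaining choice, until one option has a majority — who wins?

P

Round 1: R 12, Q 7, T 5, P 7, S 9. Eliminate T.
Round 2: R 13, Q 7, P 11, S 9. Eliminate Q.
Round 3: R 13, P 18, S 9. Eliminate S.
Round 4: R 13, P 27. P has a majority.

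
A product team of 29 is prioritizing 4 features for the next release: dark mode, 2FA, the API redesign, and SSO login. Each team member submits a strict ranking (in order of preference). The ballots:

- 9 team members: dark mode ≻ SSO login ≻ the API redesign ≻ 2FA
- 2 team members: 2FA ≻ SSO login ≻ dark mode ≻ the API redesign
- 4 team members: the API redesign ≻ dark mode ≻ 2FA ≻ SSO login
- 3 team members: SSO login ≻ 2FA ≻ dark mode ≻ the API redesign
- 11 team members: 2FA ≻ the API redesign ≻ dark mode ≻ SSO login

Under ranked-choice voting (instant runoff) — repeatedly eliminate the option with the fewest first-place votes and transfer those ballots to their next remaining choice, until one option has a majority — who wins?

Round 1: dark mode 9, 2FA 13, the API redesign 4, SSO login 3. Eliminate SSO login.
Round 2: dark mode 9, 2FA 16, the API redesign 4. 2FA has a majority.

2FA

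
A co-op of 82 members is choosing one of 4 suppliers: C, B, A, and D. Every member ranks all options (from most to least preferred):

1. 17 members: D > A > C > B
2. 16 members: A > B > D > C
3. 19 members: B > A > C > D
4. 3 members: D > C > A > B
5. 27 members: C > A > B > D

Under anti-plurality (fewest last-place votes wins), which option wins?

Last-place votes: C 16, B 20, A 0, D 46.
A is ranked last by the fewest voters, so A wins.

A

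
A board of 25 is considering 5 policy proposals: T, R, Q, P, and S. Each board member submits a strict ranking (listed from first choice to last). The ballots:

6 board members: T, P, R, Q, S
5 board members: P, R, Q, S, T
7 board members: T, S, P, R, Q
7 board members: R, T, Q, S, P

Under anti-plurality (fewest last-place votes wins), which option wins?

Last-place votes: T 5, R 0, Q 7, P 7, S 6.
R is ranked last by the fewest voters, so R wins.

R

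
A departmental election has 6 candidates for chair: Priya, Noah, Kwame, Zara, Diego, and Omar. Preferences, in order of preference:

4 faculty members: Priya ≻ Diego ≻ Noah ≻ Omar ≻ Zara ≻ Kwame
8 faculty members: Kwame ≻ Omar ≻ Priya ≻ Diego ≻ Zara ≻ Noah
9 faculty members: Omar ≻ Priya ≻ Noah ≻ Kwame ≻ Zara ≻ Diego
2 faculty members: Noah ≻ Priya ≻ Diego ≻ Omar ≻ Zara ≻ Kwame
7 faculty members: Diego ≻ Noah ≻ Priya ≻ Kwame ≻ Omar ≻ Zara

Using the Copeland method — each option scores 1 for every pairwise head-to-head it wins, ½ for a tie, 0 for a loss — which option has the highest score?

Priya: beats Noah, Kwame, Zara, and Diego; loses to Omar → score 4.
Noah: beats Kwame and Zara; loses to Priya, Diego, and Omar → score 2.
Kwame: beats Zara and Diego; ties Omar; loses to Priya and Noah → score 2.5.
Zara: loses to Priya, Noah, Kwame, Diego, and Omar → score 0.
Diego: beats Noah and Zara; loses to Priya, Kwame, and Omar → score 2.
Omar: beats Priya, Noah, Zara, and Diego; ties Kwame → score 4.5.
Omar has the best pairwise record.

Omar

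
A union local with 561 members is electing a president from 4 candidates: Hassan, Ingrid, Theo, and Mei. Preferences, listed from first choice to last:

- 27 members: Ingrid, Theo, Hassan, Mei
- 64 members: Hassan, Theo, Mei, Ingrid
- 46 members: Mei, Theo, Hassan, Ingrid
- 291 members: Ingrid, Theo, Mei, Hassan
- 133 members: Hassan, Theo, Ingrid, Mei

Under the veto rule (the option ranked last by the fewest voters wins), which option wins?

Last-place votes: Hassan 291, Ingrid 110, Theo 0, Mei 160.
Theo is ranked last by the fewest voters, so Theo wins.

Theo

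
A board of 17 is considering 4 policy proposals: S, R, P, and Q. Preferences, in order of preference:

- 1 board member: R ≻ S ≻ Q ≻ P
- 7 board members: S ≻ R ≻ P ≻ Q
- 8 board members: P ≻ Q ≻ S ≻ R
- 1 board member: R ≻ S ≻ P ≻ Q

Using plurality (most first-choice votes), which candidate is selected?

First-place votes: S 7, R 2, P 8, Q 0.
P has the most first-place votes.

P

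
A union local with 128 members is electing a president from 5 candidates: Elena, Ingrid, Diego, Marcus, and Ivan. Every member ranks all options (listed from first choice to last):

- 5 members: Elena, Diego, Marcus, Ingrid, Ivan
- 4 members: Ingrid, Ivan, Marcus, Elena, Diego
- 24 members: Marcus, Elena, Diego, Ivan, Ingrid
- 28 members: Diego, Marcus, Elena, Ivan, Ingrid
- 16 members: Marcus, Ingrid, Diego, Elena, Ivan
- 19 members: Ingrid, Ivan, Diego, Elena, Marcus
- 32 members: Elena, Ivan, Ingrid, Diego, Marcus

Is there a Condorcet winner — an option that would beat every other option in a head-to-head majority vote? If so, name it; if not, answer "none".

Checking pairwise contests:
Marcus beats Elena 72–56.
Elena beats Ingrid 89–39.
Elena beats Diego 65–63.
Diego beats Marcus 84–44.
Elena beats Ivan 105–23.
Every option loses at least one head-to-head, so there is no Condorcet winner.

none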